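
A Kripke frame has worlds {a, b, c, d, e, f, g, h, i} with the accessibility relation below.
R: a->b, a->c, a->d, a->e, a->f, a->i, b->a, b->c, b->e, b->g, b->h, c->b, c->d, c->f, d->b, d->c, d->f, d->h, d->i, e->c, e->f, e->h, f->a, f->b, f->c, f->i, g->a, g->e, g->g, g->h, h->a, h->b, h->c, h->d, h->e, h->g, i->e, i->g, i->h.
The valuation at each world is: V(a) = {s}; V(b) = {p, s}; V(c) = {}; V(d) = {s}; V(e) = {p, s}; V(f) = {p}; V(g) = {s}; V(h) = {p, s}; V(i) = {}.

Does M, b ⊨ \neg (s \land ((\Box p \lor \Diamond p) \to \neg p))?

At b: s \land ((\Box p \lor \Diamond p) \to \neg p) is false, so \neg (s \land ((\Box p \lor \Diamond p) \to \neg p)) is true.
  At b: s is true, (\Box p \lor \Diamond p) \to \neg p is false, so s \land ((\Box p \lor \Diamond p) \to \neg p) is false.
    At b: \Box p \lor \Diamond p is true, \neg p is false, so (\Box p \lor \Diamond p) \to \neg p is false.
      At b: \Box p is false, \Diamond p is true, so \Box p \lor \Diamond p is true.

Yes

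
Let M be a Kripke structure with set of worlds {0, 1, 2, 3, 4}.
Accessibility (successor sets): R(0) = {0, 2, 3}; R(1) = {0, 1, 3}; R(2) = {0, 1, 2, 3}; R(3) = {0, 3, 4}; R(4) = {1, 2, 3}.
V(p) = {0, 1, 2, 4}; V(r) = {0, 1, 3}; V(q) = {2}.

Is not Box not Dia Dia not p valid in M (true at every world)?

Yes

Let φ = not Box not Dia Dia not p. Evaluate φ at each world:
  0 (successors {0, 2, 3}): φ is true.
  1 (successors {0, 1, 3}): φ is true.
  2 (successors {0, 1, 2, 3}): φ is true.
  3 (successors {0, 3, 4}): φ is true.
  4 (successors {1, 2, 3}): φ is true.
For instance, at 1:
  At 1: Box not Dia Dia not p is false, so not Box not Dia Dia not p is true.
    At 1: Box not Dia Dia not p requires not Dia Dia not p at every successor {0, 1, 3}.
      not Dia Dia not p fails at 0, so Box not Dia Dia not p is false at 1.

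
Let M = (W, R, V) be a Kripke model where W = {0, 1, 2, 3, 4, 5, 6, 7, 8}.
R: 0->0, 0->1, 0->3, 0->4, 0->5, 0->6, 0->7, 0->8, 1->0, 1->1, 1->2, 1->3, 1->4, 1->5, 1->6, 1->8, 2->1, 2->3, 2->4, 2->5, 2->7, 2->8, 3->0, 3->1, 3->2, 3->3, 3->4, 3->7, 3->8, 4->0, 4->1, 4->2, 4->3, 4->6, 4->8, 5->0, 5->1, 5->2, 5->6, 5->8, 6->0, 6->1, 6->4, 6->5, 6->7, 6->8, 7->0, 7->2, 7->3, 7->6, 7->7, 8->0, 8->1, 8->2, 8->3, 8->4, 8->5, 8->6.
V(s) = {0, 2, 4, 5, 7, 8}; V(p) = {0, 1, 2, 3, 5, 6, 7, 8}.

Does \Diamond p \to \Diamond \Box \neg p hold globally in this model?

No

Let φ = \Diamond p \to \Diamond \Box \neg p. Evaluate φ at each world:
  0 (successors {0, 1, 3, 4, 5, 6, 7, 8}): φ is false.
  1 (successors {0, 1, 2, 3, 4, 5, 6, 8}): φ is false.
  2 (successors {1, 3, 4, 5, 7, 8}): φ is false.
  3 (successors {0, 1, 2, 3, 4, 7, 8}): φ is false.
  4 (successors {0, 1, 2, 3, 6, 8}): φ is false.
  5 (successors {0, 1, 2, 6, 8}): φ is false.
  6 (successors {0, 1, 4, 5, 7, 8}): φ is false.
  7 (successors {0, 2, 3, 6, 7}): φ is false.
  8 (successors {0, 1, 2, 3, 4, 5, 6}): φ is false.
Detail at 0 (counterexample):
  At 0: \Diamond p is true, \Diamond \Box \neg p is false, so \Diamond p \to \Diamond \Box \neg p is false.
    At 0: \Diamond p requires p at some successor in {0, 1, 3, 4, 5, 6, 7, 8}.
      p holds at 0, so \Diamond p is true at 0.
    At 0: \Diamond \Box \neg p requires \Box \neg p at some successor in {0, 1, 3, 4, 5, 6, 7, 8}.
      At 0: \Box \neg p is false.
      At 1: \Box \neg p is false.
      At 3: \Box \neg p is false.
      At 4: \Box \neg p is false.
      At 5: \Box \neg p is false.
      At 6: \Box \neg p is false.
      At 7: \Box \neg p is false.
      At 8: \Box \neg p is false.
    So \Diamond \Box \neg p is false at 0.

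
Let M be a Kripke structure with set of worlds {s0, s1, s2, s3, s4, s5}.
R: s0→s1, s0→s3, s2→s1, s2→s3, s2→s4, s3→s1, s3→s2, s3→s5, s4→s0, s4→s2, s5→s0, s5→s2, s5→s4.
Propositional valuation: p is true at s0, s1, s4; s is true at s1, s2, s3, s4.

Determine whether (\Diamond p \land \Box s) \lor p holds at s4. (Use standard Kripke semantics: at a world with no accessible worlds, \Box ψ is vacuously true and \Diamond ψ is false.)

At s4: \Diamond p \land \Box s is false, p is true, so (\Diamond p \land \Box s) \lor p is true.
  At s4: \Diamond p is true, \Box s is false, so \Diamond p \land \Box s is false.
    At s4: \Diamond p requires p at some successor in {s0, s2}.
      p holds at s0, so \Diamond p is true at s4.
    At s4: \Box s requires s at every successor {s0, s2}.
      s fails at s0, so \Box s is false at s4.

Yes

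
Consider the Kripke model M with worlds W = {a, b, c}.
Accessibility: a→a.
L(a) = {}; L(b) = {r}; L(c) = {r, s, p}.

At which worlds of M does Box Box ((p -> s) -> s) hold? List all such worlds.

Let φ = Box Box ((p -> s) -> s). Evaluate φ at each world:
  a (successors {a}): φ is false.
  b (successors ∅): φ is true.
  c (successors ∅): φ is true.
For instance, at a:
  At a: Box Box ((p -> s) -> s) requires Box ((p -> s) -> s) at every successor {a}.
    Box ((p -> s) -> s) fails at a, so Box Box ((p -> s) -> s) is false at a.
      At a: Box ((p -> s) -> s) requires (p -> s) -> s at every successor {a}.
        (p -> s) -> s fails at a, so Box ((p -> s) -> s) is false at a.
Satisfying worlds: {b, c}

b, c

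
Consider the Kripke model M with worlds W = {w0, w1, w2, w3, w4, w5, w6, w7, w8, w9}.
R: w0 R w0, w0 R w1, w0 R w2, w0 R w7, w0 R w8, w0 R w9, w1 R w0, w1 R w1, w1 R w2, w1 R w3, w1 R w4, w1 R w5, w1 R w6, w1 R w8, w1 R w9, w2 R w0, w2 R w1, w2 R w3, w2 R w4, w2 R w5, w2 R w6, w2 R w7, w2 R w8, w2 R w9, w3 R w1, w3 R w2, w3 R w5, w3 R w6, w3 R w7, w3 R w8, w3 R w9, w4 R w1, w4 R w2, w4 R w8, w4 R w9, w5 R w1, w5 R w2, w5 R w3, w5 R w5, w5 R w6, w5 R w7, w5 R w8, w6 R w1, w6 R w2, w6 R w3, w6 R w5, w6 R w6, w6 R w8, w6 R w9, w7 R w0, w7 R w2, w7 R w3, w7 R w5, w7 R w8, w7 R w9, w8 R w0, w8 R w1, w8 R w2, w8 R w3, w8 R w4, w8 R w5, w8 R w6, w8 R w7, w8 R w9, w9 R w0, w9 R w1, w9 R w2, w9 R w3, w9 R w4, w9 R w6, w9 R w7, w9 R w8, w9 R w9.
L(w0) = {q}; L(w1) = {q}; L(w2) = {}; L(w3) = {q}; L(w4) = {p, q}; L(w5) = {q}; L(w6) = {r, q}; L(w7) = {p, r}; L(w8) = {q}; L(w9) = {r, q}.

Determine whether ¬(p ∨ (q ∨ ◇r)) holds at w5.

No

Recall that ◇ψ holds at a world iff ψ holds at some accessible world.
At w5: p ∨ (q ∨ ◇r) is true, so ¬(p ∨ (q ∨ ◇r)) is false.
  At w5: p is false, q ∨ ◇r is true, so p ∨ (q ∨ ◇r) is true.
    At w5: q is true, ◇r is true, so q ∨ ◇r is true.
      At w5: ◇r requires r at some successor in {w1, w2, w3, w5, w6, w7, w8}.
        r holds at w6, so ◇r is true at w5.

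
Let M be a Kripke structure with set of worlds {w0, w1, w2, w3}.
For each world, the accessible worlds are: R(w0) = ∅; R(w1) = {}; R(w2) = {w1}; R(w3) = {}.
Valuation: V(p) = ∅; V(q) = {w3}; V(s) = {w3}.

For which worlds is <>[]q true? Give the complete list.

Recall that []ψ holds at a world iff ψ holds at every accessible world, and <>ψ holds iff ψ holds at some accessible world.
Let φ = <>[]q. Evaluate φ at each world:
  w0 (successors ∅): φ is false.
  w1 (successors ∅): φ is false.
  w2 (successors {w1}): φ is true.
  w3 (successors ∅): φ is false.
For instance, at w2:
  At w2: <>[]q requires []q at some successor in {w1}.
    []q holds at w1, so <>[]q is true at w2.
      At w1: no accessible worlds, so []q holds vacuously.
Satisfying worlds: {w2}

w2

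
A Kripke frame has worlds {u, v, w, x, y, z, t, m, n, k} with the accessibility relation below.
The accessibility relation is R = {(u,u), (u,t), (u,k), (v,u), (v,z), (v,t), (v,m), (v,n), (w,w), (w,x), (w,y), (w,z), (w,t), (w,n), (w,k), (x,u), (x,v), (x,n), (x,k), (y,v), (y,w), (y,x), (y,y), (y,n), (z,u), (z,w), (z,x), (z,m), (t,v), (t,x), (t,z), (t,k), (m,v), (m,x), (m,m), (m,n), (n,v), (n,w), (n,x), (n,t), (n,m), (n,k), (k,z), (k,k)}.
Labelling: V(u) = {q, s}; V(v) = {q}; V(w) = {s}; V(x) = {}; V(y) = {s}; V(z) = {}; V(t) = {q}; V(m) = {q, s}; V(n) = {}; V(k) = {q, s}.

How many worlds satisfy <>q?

Let φ = <>q. Evaluate φ at each world:
  u (successors {u, t, k}): φ is true.
  v (successors {u, z, t, m, n}): φ is true.
  w (successors {w, x, y, z, t, n, k}): φ is true.
  x (successors {u, v, n, k}): φ is true.
  y (successors {v, w, x, y, n}): φ is true.
  z (successors {u, w, x, m}): φ is true.
  t (successors {v, x, z, k}): φ is true.
  m (successors {v, x, m, n}): φ is true.
  n (successors {v, w, x, t, m, k}): φ is true.
  k (successors {z, k}): φ is true.
For instance, at z:
  At z: <>q requires q at some successor in {u, w, x, m}.
    q holds at u, so <>q is true at z.
Satisfying worlds: {u, v, w, x, y, z, t, m, n, k}

10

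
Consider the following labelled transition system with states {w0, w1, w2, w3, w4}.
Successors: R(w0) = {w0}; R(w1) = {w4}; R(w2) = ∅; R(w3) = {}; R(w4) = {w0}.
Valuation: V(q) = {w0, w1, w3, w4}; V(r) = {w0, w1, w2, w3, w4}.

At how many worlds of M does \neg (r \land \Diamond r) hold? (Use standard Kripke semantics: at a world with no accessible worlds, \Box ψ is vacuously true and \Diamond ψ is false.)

2

Recall that \Diamond ψ holds at a world iff ψ holds at some accessible world.
Let φ = \neg (r \land \Diamond r). Evaluate φ at each world:
  w0 (successors {w0}): φ is false.
  w1 (successors {w4}): φ is false.
  w2 (successors ∅): φ is true.
  w3 (successors ∅): φ is true.
  w4 (successors {w0}): φ is false.
For instance, at w0:
  At w0: r \land \Diamond r is true, so \neg (r \land \Diamond r) is false.
    At w0: r is true, \Diamond r is true, so r \land \Diamond r is true.
      At w0: \Diamond r requires r at some successor in {w0}.
        r holds at w0, so \Diamond r is true at w0.
Satisfying worlds: {w2, w3}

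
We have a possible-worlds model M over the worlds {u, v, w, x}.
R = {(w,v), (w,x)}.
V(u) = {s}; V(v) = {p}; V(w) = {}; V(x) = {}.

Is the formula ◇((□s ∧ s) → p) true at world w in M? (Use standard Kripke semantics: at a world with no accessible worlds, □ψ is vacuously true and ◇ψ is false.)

At w: ◇((□s ∧ s) → p) requires (□s ∧ s) → p at some successor in {v, x}.
  (□s ∧ s) → p holds at v, so ◇((□s ∧ s) → p) is true at w.
    At v: □s ∧ s is false, p is true, so (□s ∧ s) → p is true.
      At v: □s is true, s is false, so □s ∧ s is false.

Yes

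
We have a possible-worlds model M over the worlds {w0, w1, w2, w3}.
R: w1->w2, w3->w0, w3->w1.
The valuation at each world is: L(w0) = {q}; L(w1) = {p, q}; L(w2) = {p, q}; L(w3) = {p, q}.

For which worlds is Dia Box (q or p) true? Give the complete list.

w1, w3

Recall that Box ψ holds at a world iff ψ holds at every accessible world, and Dia ψ holds iff ψ holds at some accessible world.
Let φ = Dia Box (q or p). Evaluate φ at each world:
  w0 (successors ∅): φ is false.
  w1 (successors {w2}): φ is true.
  w2 (successors ∅): φ is false.
  w3 (successors {w0, w1}): φ is true.
For instance, at w1:
  At w1: Dia Box (q or p) requires Box (q or p) at some successor in {w2}.
    Box (q or p) holds at w2, so Dia Box (q or p) is true at w1.
      At w2: no accessible worlds, so Box (q or p) holds vacuously.
Satisfying worlds: {w1, w3}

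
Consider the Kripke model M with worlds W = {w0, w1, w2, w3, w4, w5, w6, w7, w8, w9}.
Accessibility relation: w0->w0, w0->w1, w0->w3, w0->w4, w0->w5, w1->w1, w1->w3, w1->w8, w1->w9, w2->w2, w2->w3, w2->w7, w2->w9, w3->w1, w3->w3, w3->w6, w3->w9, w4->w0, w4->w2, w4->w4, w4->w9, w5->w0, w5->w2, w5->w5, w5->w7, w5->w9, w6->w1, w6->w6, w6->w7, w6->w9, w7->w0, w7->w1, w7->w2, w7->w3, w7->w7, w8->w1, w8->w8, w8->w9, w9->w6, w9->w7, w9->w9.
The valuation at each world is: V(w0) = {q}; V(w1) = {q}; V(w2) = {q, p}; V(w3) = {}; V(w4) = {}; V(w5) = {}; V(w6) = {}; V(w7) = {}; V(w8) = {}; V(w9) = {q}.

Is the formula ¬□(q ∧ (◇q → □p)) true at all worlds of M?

Yes

Let φ = ¬□(q ∧ (◇q → □p)). Evaluate φ at each world:
  w0 (successors {w0, w1, w3, w4, w5}): φ is true.
  w1 (successors {w1, w3, w8, w9}): φ is true.
  w2 (successors {w2, w3, w7, w9}): φ is true.
  w3 (successors {w1, w3, w6, w9}): φ is true.
  w4 (successors {w0, w2, w4, w9}): φ is true.
  w5 (successors {w0, w2, w5, w7, w9}): φ is true.
  w6 (successors {w1, w6, w7, w9}): φ is true.
  w7 (successors {w0, w1, w2, w3, w7}): φ is true.
  w8 (successors {w1, w8, w9}): φ is true.
  w9 (successors {w6, w7, w9}): φ is true.
For instance, at w1:
  At w1: □(q ∧ (◇q → □p)) is false, so ¬□(q ∧ (◇q → □p)) is true.
    At w1: □(q ∧ (◇q → □p)) requires q ∧ (◇q → □p) at every successor {w1, w3, w8, w9}.
      q ∧ (◇q → □p) fails at w1, so □(q ∧ (◇q → □p)) is false at w1.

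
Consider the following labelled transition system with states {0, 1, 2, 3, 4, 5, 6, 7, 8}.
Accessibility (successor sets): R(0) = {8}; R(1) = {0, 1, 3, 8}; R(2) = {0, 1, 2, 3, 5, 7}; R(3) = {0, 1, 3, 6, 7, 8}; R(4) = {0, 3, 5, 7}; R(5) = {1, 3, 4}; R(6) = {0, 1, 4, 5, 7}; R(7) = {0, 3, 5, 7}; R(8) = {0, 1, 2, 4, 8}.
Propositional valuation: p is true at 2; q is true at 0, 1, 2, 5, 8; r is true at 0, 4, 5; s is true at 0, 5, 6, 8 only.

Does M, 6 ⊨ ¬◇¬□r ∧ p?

Recall that □ψ holds at a world iff ψ holds at every accessible world, and ◇ψ holds iff ψ holds at some accessible world.
At 6: ¬◇¬□r is false, p is false, so ¬◇¬□r ∧ p is false.
  At 6: ◇¬□r is true, so ¬◇¬□r is false.
    At 6: ◇¬□r requires ¬□r at some successor in {0, 1, 4, 5, 7}.
      ¬□r holds at 0, so ◇¬□r is true at 6.

No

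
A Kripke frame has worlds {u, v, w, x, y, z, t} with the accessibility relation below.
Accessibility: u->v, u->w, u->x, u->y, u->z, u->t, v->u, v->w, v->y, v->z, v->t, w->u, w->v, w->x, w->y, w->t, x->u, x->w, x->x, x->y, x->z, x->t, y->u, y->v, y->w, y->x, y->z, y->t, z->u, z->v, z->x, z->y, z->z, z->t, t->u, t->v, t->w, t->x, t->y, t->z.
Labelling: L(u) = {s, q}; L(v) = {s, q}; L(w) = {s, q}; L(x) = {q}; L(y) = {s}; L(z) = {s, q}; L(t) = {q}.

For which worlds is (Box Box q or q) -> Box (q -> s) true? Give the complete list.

y

Let φ = (Box Box q or q) -> Box (q -> s). Evaluate φ at each world:
  u (successors {v, w, x, y, z, t}): φ is false.
  v (successors {u, w, y, z, t}): φ is false.
  w (successors {u, v, x, y, t}): φ is false.
  x (successors {u, w, x, y, z, t}): φ is false.
  y (successors {u, v, w, x, z, t}): φ is true.
  z (successors {u, v, x, y, z, t}): φ is false.
  t (successors {u, v, w, x, y, z}): φ is false.
For instance, at z:
  At z: Box Box q or q is true, Box (q -> s) is false, so (Box Box q or q) -> Box (q -> s) is false.
    At z: Box Box q is false, q is true, so Box Box q or q is true.
      At z: Box Box q requires Box q at every successor {u, v, x, y, z, t}.
        Box q fails at u, so Box Box q is false at z.
    At z: Box (q -> s) requires q -> s at every successor {u, v, x, y, z, t}.
      q -> s fails at x, so Box (q -> s) is false at z.
Satisfying worlds: {y}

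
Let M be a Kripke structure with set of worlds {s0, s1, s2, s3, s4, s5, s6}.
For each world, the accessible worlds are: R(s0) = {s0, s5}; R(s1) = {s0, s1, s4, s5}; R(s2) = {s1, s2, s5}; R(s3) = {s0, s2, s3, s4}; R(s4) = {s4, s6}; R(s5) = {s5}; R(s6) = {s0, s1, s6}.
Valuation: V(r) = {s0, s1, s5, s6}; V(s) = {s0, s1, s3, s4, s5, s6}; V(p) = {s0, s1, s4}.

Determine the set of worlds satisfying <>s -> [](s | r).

Let φ = <>s -> [](s | r). Evaluate φ at each world:
  s0 (successors {s0, s5}): φ is true.
  s1 (successors {s0, s1, s4, s5}): φ is true.
  s2 (successors {s1, s2, s5}): φ is false.
  s3 (successors {s0, s2, s3, s4}): φ is false.
  s4 (successors {s4, s6}): φ is true.
  s5 (successors {s5}): φ is true.
  s6 (successors {s0, s1, s6}): φ is true.
For instance, at s1:
  At s1: <>s is true, [](s | r) is true, so <>s -> [](s | r) is true.
    At s1: <>s requires s at some successor in {s0, s1, s4, s5}.
      s holds at s0, so <>s is true at s1.
    At s1: [](s | r) requires s | r at every successor {s0, s1, s4, s5}.
      At s0: s | r is true.
      At s1: s | r is true.
      At s4: s | r is true.
      At s5: s | r is true.
    So [](s | r) is true at s1.
Satisfying worlds: {s0, s1, s4, s5, s6}

s0, s1, s4, s5, s6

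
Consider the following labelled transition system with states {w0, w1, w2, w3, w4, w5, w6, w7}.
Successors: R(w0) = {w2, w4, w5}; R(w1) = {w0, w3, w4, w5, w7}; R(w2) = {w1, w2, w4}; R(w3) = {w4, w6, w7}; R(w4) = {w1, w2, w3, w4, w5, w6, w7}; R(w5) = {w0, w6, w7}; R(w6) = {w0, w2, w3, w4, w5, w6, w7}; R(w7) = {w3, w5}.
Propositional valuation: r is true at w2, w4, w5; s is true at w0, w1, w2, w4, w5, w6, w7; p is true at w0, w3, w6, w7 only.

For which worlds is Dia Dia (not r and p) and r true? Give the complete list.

Recall that Dia ψ holds at a world iff ψ holds at some accessible world.
Let φ = Dia Dia (not r and p) and r. Evaluate φ at each world:
  w0 (successors {w2, w4, w5}): φ is false.
  w1 (successors {w0, w3, w4, w5, w7}): φ is false.
  w2 (successors {w1, w2, w4}): φ is true.
  w3 (successors {w4, w6, w7}): φ is false.
  w4 (successors {w1, w2, w3, w4, w5, w6, w7}): φ is true.
  w5 (successors {w0, w6, w7}): φ is true.
  w6 (successors {w0, w2, w3, w4, w5, w6, w7}): φ is false.
  w7 (successors {w3, w5}): φ is false.
For instance, at w6:
  At w6: Dia Dia (not r and p) is true, r is false, so Dia Dia (not r and p) and r is false.
    At w6: Dia Dia (not r and p) requires Dia (not r and p) at some successor in {w0, w2, w3, w4, w5, w6, w7}.
      Dia (not r and p) holds at w3, so Dia Dia (not r and p) is true at w6.
Satisfying worlds: {w2, w4, w5}

w2, w4, w5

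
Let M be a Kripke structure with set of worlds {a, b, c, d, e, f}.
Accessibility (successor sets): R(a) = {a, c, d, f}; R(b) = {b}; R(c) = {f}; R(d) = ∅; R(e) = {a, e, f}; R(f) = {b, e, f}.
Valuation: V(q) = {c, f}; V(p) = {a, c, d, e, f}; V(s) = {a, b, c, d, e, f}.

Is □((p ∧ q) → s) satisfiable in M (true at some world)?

Yes

Let φ = □((p ∧ q) → s). Evaluate φ at each world:
  a (successors {a, c, d, f}): φ is true.
  b (successors {b}): φ is true.
  c (successors {f}): φ is true.
  d (successors ∅): φ is true.
  e (successors {a, e, f}): φ is true.
  f (successors {b, e, f}): φ is true.
Detail at a (witness):
  At a: □((p ∧ q) → s) requires (p ∧ q) → s at every successor {a, c, d, f}.
    At a: (p ∧ q) → s is true.
    At c: (p ∧ q) → s is true.
    At d: (p ∧ q) → s is true.
    At f: (p ∧ q) → s is true.
  So □((p ∧ q) → s) is true at a.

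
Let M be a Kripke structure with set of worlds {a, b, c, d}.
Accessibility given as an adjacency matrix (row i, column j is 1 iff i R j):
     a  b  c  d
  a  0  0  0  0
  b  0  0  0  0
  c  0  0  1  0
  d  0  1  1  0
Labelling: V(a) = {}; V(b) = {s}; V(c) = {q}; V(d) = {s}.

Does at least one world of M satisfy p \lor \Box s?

Yes

Recall that \Box ψ holds at a world iff ψ holds at every accessible world, and \Diamond ψ holds iff ψ holds at some accessible world.
Let φ = p \lor \Box s. Evaluate φ at each world:
  a (successors ∅): φ is true.
  b (successors ∅): φ is true.
  c (successors {c}): φ is false.
  d (successors {b, c}): φ is false.
Detail at a (witness):
  At a: p is false, \Box s is true, so p \lor \Box s is true.
    At a: no accessible worlds, so \Box s holds vacuously.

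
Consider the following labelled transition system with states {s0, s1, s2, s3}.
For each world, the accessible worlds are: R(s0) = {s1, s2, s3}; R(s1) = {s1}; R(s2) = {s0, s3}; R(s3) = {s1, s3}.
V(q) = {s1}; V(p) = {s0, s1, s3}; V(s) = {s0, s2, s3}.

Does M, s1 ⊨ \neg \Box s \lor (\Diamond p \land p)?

At s1: \neg \Box s is true, \Diamond p \land p is true, so \neg \Box s \lor (\Diamond p \land p) is true.
  At s1: \Box s is false, so \neg \Box s is true.
    At s1: \Box s requires s at every successor {s1}.
      s fails at s1, so \Box s is false at s1.
  At s1: \Diamond p is true, p is true, so \Diamond p \land p is true.
    At s1: \Diamond p requires p at some successor in {s1}.
      p holds at s1, so \Diamond p is true at s1.

Yes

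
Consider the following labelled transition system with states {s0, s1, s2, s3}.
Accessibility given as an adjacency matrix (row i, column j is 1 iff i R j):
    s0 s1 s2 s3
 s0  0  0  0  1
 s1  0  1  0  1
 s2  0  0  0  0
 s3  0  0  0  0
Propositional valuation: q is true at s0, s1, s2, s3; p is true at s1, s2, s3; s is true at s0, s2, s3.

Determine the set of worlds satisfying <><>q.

Let φ = <><>q. Evaluate φ at each world:
  s0 (successors {s3}): φ is false.
  s1 (successors {s1, s3}): φ is true.
  s2 (successors ∅): φ is false.
  s3 (successors ∅): φ is false.
For instance, at s1:
  At s1: <><>q requires <>q at some successor in {s1, s3}.
    <>q holds at s1, so <><>q is true at s1.
      At s1: <>q requires q at some successor in {s1, s3}.
        q holds at s1, so <>q is true at s1.
Satisfying worlds: {s1}

s1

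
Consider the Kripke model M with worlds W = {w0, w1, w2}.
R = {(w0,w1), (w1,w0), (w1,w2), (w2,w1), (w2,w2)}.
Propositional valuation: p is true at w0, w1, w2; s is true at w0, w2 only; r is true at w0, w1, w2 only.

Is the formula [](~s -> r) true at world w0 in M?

Yes

At w0: [](~s -> r) requires ~s -> r at every successor {w1}.
  At w1: ~s -> r is true.
So [](~s -> r) is true at w0.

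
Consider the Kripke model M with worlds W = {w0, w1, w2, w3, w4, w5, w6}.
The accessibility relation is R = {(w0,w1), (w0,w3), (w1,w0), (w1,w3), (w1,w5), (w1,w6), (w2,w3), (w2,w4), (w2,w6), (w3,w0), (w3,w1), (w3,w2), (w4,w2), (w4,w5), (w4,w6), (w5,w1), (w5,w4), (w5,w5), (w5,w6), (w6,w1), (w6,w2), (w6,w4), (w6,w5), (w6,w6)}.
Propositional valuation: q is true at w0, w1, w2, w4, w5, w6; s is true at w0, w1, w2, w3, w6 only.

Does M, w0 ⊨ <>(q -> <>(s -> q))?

Yes

At w0: <>(q -> <>(s -> q)) requires q -> <>(s -> q) at some successor in {w1, w3}.
  q -> <>(s -> q) holds at w1, so <>(q -> <>(s -> q)) is true at w0.
    At w1: q is true, <>(s -> q) is true, so q -> <>(s -> q) is true.
      At w1: <>(s -> q) requires s -> q at some successor in {w0, w3, w5, w6}.
        s -> q holds at w0, so <>(s -> q) is true at w1.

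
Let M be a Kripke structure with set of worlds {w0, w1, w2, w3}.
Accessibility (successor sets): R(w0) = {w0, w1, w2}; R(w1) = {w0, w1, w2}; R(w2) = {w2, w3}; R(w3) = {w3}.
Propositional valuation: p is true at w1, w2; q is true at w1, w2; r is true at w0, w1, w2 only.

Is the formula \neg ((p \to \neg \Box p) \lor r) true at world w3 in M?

At w3: (p \to \neg \Box p) \lor r is true, so \neg ((p \to \neg \Box p) \lor r) is false.
  At w3: p \to \neg \Box p is true, r is false, so (p \to \neg \Box p) \lor r is true.
    At w3: p is false, \neg \Box p is true, so p \to \neg \Box p is true.
      At w3: \Box p is false, so \neg \Box p is true.

No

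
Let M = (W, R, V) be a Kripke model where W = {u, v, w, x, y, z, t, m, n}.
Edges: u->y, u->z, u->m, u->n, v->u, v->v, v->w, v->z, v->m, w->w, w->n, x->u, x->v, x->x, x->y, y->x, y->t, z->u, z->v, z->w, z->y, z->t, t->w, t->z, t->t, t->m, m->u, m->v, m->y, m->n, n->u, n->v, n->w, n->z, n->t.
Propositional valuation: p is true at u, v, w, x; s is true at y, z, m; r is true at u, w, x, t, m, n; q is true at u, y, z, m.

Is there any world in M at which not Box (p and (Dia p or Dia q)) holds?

Recall that Box ψ holds at a world iff ψ holds at every accessible world, and Dia ψ holds iff ψ holds at some accessible world.
Let φ = not Box (p and (Dia p or Dia q)). Evaluate φ at each world:
  u (successors {y, z, m, n}): φ is true.
  v (successors {u, v, w, z, m}): φ is true.
  w (successors {w, n}): φ is true.
  x (successors {u, v, x, y}): φ is true.
  y (successors {x, t}): φ is true.
  z (successors {u, v, w, y, t}): φ is true.
  t (successors {w, z, t, m}): φ is true.
  m (successors {u, v, y, n}): φ is true.
  n (successors {u, v, w, z, t}): φ is true.
Detail at u (witness):
  At u: Box (p and (Dia p or Dia q)) is false, so not Box (p and (Dia p or Dia q)) is true.
    At u: Box (p and (Dia p or Dia q)) requires p and (Dia p or Dia q) at every successor {y, z, m, n}.
      p and (Dia p or Dia q) fails at y, so Box (p and (Dia p or Dia q)) is false at u.

Yes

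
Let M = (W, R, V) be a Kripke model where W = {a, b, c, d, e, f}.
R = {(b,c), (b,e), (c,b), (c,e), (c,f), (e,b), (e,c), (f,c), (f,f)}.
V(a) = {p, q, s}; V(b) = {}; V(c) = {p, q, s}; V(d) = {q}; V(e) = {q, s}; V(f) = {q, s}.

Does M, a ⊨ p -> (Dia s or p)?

At a: p is true, Dia s or p is true, so p -> (Dia s or p) is true.
  At a: Dia s is false, p is true, so Dia s or p is true.
    At a: no accessible worlds, so Dia s is false.

Yes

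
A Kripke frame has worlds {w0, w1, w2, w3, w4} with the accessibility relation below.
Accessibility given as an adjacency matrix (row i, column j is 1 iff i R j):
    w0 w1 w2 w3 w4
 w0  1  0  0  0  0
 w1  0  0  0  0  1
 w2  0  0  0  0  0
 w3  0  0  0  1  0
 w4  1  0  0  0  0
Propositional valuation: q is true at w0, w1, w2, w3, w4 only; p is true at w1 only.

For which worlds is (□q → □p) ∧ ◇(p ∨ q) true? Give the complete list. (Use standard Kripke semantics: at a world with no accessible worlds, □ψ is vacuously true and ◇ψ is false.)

none

Let φ = (□q → □p) ∧ ◇(p ∨ q). Evaluate φ at each world:
  w0 (successors {w0}): φ is false.
  w1 (successors {w4}): φ is false.
  w2 (successors ∅): φ is false.
  w3 (successors {w3}): φ is false.
  w4 (successors {w0}): φ is false.
For instance, at w3:
  At w3: □q → □p is false, ◇(p ∨ q) is true, so (□q → □p) ∧ ◇(p ∨ q) is false.
    At w3: □q is true, □p is false, so □q → □p is false.
      At w3: □q requires q at every successor {w3}.
        At w3: q is true.
      So □q is true at w3.
      At w3: □p requires p at every successor {w3}.
        p fails at w3, so □p is false at w3.
    At w3: ◇(p ∨ q) requires p ∨ q at some successor in {w3}.
      p ∨ q holds at w3, so ◇(p ∨ q) is true at w3.
Satisfying worlds: none.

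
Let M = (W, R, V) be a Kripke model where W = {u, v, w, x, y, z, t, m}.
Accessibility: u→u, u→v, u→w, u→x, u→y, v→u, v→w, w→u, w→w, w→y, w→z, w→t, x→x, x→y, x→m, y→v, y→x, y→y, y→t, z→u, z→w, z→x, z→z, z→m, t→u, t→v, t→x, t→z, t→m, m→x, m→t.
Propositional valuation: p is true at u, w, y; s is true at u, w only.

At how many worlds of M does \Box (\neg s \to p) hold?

Recall that \Box ψ holds at a world iff ψ holds at every accessible world, and \Diamond ψ holds iff ψ holds at some accessible world.
Let φ = \Box (\neg s \to p). Evaluate φ at each world:
  u (successors {u, v, w, x, y}): φ is false.
  v (successors {u, w}): φ is true.
  w (successors {u, w, y, z, t}): φ is false.
  x (successors {x, y, m}): φ is false.
  y (successors {v, x, y, t}): φ is false.
  z (successors {u, w, x, z, m}): φ is false.
  t (successors {u, v, x, z, m}): φ is false.
  m (successors {x, t}): φ is false.
For instance, at t:
  At t: \Box (\neg s \to p) requires \neg s \to p at every successor {u, v, x, z, m}.
    \neg s \to p fails at v, so \Box (\neg s \to p) is false at t.
Satisfying worlds: {v}

1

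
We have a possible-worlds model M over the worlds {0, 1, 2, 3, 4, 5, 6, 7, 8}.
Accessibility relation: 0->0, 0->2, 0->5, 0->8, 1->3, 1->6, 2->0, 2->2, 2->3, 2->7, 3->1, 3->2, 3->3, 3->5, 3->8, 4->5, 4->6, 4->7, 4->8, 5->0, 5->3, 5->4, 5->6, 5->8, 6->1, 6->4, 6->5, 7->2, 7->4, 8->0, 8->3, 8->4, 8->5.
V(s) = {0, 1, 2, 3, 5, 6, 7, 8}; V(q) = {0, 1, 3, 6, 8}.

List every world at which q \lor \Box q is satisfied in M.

0, 1, 3, 6, 8

Let φ = q \lor \Box q. Evaluate φ at each world:
  0 (successors {0, 2, 5, 8}): φ is true.
  1 (successors {3, 6}): φ is true.
  2 (successors {0, 2, 3, 7}): φ is false.
  3 (successors {1, 2, 3, 5, 8}): φ is true.
  4 (successors {5, 6, 7, 8}): φ is false.
  5 (successors {0, 3, 4, 6, 8}): φ is false.
  6 (successors {1, 4, 5}): φ is true.
  7 (successors {2, 4}): φ is false.
  8 (successors {0, 3, 4, 5}): φ is true.
For instance, at 6:
  At 6: q is true, \Box q is false, so q \lor \Box q is true.
    At 6: \Box q requires q at every successor {1, 4, 5}.
      q fails at 4, so \Box q is false at 6.
Satisfying worlds: {0, 1, 3, 6, 8}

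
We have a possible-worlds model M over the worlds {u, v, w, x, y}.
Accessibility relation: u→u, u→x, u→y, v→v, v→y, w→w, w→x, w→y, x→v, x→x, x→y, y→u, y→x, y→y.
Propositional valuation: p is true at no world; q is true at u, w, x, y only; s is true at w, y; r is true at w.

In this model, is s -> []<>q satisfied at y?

Yes

At y: s is true, []<>q is true, so s -> []<>q is true.
  At y: []<>q requires <>q at every successor {u, x, y}.
      At u: <>q requires q at some successor in {u, x, y}.
        q holds at u, so <>q is true at u.
      At x: <>q requires q at some successor in {v, x, y}.
        q holds at x, so <>q is true at x.
      At y: <>q requires q at some successor in {u, x, y}.
        q holds at u, so <>q is true at y.
  So []<>q is true at y.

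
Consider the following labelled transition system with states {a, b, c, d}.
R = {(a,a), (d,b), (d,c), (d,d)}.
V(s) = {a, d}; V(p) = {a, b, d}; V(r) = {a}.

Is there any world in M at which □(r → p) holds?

Yes

Let φ = □(r → p). Evaluate φ at each world:
  a (successors {a}): φ is true.
  b (successors ∅): φ is true.
  c (successors ∅): φ is true.
  d (successors {b, c, d}): φ is true.
Detail at a (witness):
  At a: □(r → p) requires r → p at every successor {a}.
    At a: r → p is true.
  So □(r → p) is true at a.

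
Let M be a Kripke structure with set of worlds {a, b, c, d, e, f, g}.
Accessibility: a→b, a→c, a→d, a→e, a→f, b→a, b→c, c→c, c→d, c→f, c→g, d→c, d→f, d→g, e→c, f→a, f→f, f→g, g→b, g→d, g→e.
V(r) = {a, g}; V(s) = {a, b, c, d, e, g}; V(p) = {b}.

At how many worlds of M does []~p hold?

5

Let φ = []~p. Evaluate φ at each world:
  a (successors {b, c, d, e, f}): φ is false.
  b (successors {a, c}): φ is true.
  c (successors {c, d, f, g}): φ is true.
  d (successors {c, f, g}): φ is true.
  e (successors {c}): φ is true.
  f (successors {a, f, g}): φ is true.
  g (successors {b, d, e}): φ is false.
For instance, at c:
  At c: []~p requires ~p at every successor {c, d, f, g}.
    At c: ~p is true.
    At d: ~p is true.
    At f: ~p is true.
    At g: ~p is true.
  So []~p is true at c.
Satisfying worlds: {b, c, d, e, f}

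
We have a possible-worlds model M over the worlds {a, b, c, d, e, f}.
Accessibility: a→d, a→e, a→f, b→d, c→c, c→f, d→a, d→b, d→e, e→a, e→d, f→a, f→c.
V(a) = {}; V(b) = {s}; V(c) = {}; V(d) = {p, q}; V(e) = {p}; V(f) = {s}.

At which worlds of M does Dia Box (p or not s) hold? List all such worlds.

a, c, d

Let φ = Dia Box (p or not s). Evaluate φ at each world:
  a (successors {d, e, f}): φ is true.
  b (successors {d}): φ is false.
  c (successors {c, f}): φ is true.
  d (successors {a, b, e}): φ is true.
  e (successors {a, d}): φ is false.
  f (successors {a, c}): φ is false.
For instance, at c:
  At c: Dia Box (p or not s) requires Box (p or not s) at some successor in {c, f}.
    Box (p or not s) holds at f, so Dia Box (p or not s) is true at c.
      At f: Box (p or not s) requires p or not s at every successor {a, c}.
        At a: p or not s is true.
        At c: p or not s is true.
      So Box (p or not s) is true at f.
Satisfying worlds: {a, c, d}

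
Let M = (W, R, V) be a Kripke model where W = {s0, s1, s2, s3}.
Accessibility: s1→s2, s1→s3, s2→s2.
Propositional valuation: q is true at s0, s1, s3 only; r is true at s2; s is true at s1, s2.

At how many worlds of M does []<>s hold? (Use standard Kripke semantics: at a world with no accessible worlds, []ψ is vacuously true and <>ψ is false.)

Let φ = []<>s. Evaluate φ at each world:
  s0 (successors ∅): φ is true.
  s1 (successors {s2, s3}): φ is false.
  s2 (successors {s2}): φ is true.
  s3 (successors ∅): φ is true.
For instance, at s1:
  At s1: []<>s requires <>s at every successor {s2, s3}.
    <>s fails at s3, so []<>s is false at s1.
      At s3: no accessible worlds, so <>s is false.
Satisfying worlds: {s0, s2, s3}

3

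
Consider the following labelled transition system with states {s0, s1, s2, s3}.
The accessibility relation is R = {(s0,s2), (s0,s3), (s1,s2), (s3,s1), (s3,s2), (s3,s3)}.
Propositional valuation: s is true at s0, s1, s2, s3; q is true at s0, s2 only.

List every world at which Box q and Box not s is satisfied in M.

Let φ = Box q and Box not s. Evaluate φ at each world:
  s0 (successors {s2, s3}): φ is false.
  s1 (successors {s2}): φ is false.
  s2 (successors ∅): φ is true.
  s3 (successors {s1, s2, s3}): φ is false.
For instance, at s1:
  At s1: Box q is true, Box not s is false, so Box q and Box not s is false.
    At s1: Box q requires q at every successor {s2}.
      At s2: q is true.
    So Box q is true at s1.
    At s1: Box not s requires not s at every successor {s2}.
      not s fails at s2, so Box not s is false at s1.
Satisfying worlds: {s2}

s2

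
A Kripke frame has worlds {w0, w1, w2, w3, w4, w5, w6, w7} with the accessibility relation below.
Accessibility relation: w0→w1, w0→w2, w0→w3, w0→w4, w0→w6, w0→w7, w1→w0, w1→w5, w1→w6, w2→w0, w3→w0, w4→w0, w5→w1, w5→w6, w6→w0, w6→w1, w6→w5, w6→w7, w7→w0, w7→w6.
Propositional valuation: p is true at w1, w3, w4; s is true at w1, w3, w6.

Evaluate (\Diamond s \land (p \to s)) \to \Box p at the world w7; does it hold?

No

Recall that \Box ψ holds at a world iff ψ holds at every accessible world, and \Diamond ψ holds iff ψ holds at some accessible world.
At w7: \Diamond s \land (p \to s) is true, \Box p is false, so (\Diamond s \land (p \to s)) \to \Box p is false.
  At w7: \Diamond s is true, p \to s is true, so \Diamond s \land (p \to s) is true.
    At w7: \Diamond s requires s at some successor in {w0, w6}.
      s holds at w6, so \Diamond s is true at w7.
  At w7: \Box p requires p at every successor {w0, w6}.
    p fails at w0, so \Box p is false at w7.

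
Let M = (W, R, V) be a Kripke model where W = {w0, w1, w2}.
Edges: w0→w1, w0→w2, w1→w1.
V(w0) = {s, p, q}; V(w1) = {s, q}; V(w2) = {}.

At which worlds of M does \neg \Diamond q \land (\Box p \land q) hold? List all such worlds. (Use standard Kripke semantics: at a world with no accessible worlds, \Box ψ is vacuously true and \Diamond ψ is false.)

Recall that \Box ψ holds at a world iff ψ holds at every accessible world, and \Diamond ψ holds iff ψ holds at some accessible world.
Let φ = \neg \Diamond q \land (\Box p \land q). Evaluate φ at each world:
  w0 (successors {w1, w2}): φ is false.
  w1 (successors {w1}): φ is false.
  w2 (successors ∅): φ is false.
For instance, at w1:
  At w1: \neg \Diamond q is false, \Box p \land q is false, so \neg \Diamond q \land (\Box p \land q) is false.
    At w1: \Diamond q is true, so \neg \Diamond q is false.
      At w1: \Diamond q requires q at some successor in {w1}.
        q holds at w1, so \Diamond q is true at w1.
    At w1: \Box p is false, q is true, so \Box p \land q is false.
      At w1: \Box p requires p at every successor {w1}.
        p fails at w1, so \Box p is false at w1.
Satisfying worlds: none.

none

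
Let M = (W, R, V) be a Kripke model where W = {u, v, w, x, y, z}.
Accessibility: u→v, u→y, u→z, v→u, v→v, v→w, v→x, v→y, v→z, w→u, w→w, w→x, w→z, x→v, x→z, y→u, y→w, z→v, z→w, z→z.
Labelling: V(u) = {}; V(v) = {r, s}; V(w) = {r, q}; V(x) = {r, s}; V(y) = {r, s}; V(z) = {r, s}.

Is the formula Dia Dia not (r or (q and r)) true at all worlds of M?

Yes

Let φ = Dia Dia not (r or (q and r)). Evaluate φ at each world:
  u (successors {v, y, z}): φ is true.
  v (successors {u, v, w, x, y, z}): φ is true.
  w (successors {u, w, x, z}): φ is true.
  x (successors {v, z}): φ is true.
  y (successors {u, w}): φ is true.
  z (successors {v, w, z}): φ is true.
For instance, at z:
  At z: Dia Dia not (r or (q and r)) requires Dia not (r or (q and r)) at some successor in {v, w, z}.
    Dia not (r or (q and r)) holds at v, so Dia Dia not (r or (q and r)) is true at z.
      At v: Dia not (r or (q and r)) requires not (r or (q and r)) at some successor in {u, v, w, x, y, z}.
        not (r or (q and r)) holds at u, so Dia not (r or (q and r)) is true at v.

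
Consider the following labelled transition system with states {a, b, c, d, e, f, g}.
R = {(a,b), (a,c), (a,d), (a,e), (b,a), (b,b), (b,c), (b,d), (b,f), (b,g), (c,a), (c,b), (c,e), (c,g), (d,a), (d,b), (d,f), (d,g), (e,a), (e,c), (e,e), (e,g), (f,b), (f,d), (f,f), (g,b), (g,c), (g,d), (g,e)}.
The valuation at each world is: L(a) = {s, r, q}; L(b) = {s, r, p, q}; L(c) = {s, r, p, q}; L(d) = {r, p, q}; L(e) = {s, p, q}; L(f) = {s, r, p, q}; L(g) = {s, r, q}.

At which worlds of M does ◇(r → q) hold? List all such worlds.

Recall that ◇ψ holds at a world iff ψ holds at some accessible world.
Let φ = ◇(r → q). Evaluate φ at each world:
  a (successors {b, c, d, e}): φ is true.
  b (successors {a, b, c, d, f, g}): φ is true.
  c (successors {a, b, e, g}): φ is true.
  d (successors {a, b, f, g}): φ is true.
  e (successors {a, c, e, g}): φ is true.
  f (successors {b, d, f}): φ is true.
  g (successors {b, c, d, e}): φ is true.
For instance, at f:
  At f: ◇(r → q) requires r → q at some successor in {b, d, f}.
    r → q holds at b, so ◇(r → q) is true at f.
Satisfying worlds: {a, b, c, d, e, f, g}

a, b, c, d, e, f, g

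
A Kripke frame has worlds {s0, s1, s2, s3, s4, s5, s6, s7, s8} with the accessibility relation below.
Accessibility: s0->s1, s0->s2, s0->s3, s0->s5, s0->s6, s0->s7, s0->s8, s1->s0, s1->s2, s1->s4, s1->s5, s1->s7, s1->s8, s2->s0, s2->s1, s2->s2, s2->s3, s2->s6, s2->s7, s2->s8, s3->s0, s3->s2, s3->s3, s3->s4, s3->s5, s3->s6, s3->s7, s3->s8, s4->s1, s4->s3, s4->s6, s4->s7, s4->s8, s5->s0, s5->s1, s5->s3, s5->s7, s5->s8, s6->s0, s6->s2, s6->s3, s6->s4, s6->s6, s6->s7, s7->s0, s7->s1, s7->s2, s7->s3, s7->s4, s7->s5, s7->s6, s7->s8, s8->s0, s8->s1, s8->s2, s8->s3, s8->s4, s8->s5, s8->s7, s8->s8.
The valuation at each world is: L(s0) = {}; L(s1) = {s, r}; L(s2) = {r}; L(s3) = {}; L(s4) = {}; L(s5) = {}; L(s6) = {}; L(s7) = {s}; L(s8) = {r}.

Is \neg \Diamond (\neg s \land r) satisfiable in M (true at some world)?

No

Let φ = \neg \Diamond (\neg s \land r). Evaluate φ at each world:
  s0 (successors {s1, s2, s3, s5, s6, s7, s8}): φ is false.
  s1 (successors {s0, s2, s4, s5, s7, s8}): φ is false.
  s2 (successors {s0, s1, s2, s3, s6, s7, s8}): φ is false.
  s3 (successors {s0, s2, s3, s4, s5, s6, s7, s8}): φ is false.
  s4 (successors {s1, s3, s6, s7, s8}): φ is false.
  s5 (successors {s0, s1, s3, s7, s8}): φ is false.
  s6 (successors {s0, s2, s3, s4, s6, s7}): φ is false.
  s7 (successors {s0, s1, s2, s3, s4, s5, s6, s8}): φ is false.
  s8 (successors {s0, s1, s2, s3, s4, s5, s7, s8}): φ is false.
For instance, at s1:
  At s1: \Diamond (\neg s \land r) is true, so \neg \Diamond (\neg s \land r) is false.
    At s1: \Diamond (\neg s \land r) requires \neg s \land r at some successor in {s0, s2, s4, s5, s7, s8}.
      \neg s \land r holds at s2, so \Diamond (\neg s \land r) is true at s1.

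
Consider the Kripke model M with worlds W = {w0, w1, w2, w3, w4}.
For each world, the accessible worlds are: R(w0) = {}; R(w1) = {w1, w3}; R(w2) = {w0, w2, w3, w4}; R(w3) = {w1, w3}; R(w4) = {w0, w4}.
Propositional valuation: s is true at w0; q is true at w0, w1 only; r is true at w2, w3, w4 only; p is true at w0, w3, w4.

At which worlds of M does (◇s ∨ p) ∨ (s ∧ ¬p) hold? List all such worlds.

Let φ = (◇s ∨ p) ∨ (s ∧ ¬p). Evaluate φ at each world:
  w0 (successors ∅): φ is true.
  w1 (successors {w1, w3}): φ is false.
  w2 (successors {w0, w2, w3, w4}): φ is true.
  w3 (successors {w1, w3}): φ is true.
  w4 (successors {w0, w4}): φ is true.
For instance, at w3:
  At w3: ◇s ∨ p is true, s ∧ ¬p is false, so (◇s ∨ p) ∨ (s ∧ ¬p) is true.
    At w3: ◇s is false, p is true, so ◇s ∨ p is true.
      At w3: ◇s requires s at some successor in {w1, w3}.
        At w1: s is false.
        At w3: s is false.
      So ◇s is false at w3.
Satisfying worlds: {w0, w2, w3, w4}

w0, w2, w3, w4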